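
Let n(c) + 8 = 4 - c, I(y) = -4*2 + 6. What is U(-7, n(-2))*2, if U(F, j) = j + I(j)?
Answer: -8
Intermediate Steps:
I(y) = -2 (I(y) = -8 + 6 = -2)
n(c) = -4 - c (n(c) = -8 + (4 - c) = -4 - c)
U(F, j) = -2 + j (U(F, j) = j - 2 = -2 + j)
U(-7, n(-2))*2 = (-2 + (-4 - 1*(-2)))*2 = (-2 + (-4 + 2))*2 = (-2 - 2)*2 = -4*2 = -8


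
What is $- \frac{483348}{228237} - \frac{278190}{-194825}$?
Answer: $- \frac{2045001538}{2964418235} \approx -0.68985$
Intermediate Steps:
$- \frac{483348}{228237} - \frac{278190}{-194825} = \left(-483348\right) \frac{1}{228237} - - \frac{55638}{38965} = - \frac{161116}{76079} + \frac{55638}{38965} = - \frac{2045001538}{2964418235}$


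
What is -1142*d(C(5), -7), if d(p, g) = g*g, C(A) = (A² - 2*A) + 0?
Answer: -55958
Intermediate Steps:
C(A) = A² - 2*A
d(p, g) = g²
-1142*d(C(5), -7) = -1142*(-7)² = -1142*49 = -55958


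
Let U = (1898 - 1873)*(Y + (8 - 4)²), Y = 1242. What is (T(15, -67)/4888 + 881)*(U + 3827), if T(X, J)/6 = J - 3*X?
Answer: 18986328339/611 ≈ 3.1074e+7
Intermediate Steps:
T(X, J) = -18*X + 6*J (T(X, J) = 6*(J - 3*X) = -18*X + 6*J)
U = 31450 (U = (1898 - 1873)*(1242 + (8 - 4)²) = 25*(1242 + 4²) = 25*(1242 + 16) = 25*1258 = 31450)
(T(15, -67)/4888 + 881)*(U + 3827) = ((-18*15 + 6*(-67))/4888 + 881)*(31450 + 3827) = ((-270 - 402)*(1/4888) + 881)*35277 = (-672*1/4888 + 881)*35277 = (-84/611 + 881)*35277 = (538207/611)*35277 = 18986328339/611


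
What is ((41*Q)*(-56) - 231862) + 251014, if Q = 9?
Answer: -1512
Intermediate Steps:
((41*Q)*(-56) - 231862) + 251014 = ((41*9)*(-56) - 231862) + 251014 = (369*(-56) - 231862) + 251014 = (-20664 - 231862) + 251014 = -252526 + 251014 = -1512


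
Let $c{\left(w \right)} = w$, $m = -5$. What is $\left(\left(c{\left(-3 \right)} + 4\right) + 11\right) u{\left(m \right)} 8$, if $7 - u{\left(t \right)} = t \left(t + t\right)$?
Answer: $-4128$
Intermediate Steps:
$u{\left(t \right)} = 7 - 2 t^{2}$ ($u{\left(t \right)} = 7 - t \left(t + t\right) = 7 - t 2 t = 7 - 2 t^{2}$)
$\left(\left(c{\left(-3 \right)} + 4\right) + 11\right) u{\left(m \right)} 8 = \left(\left(-3 + 4\right) + 11\right) \left(7 - 2 \left(-5\right)^{2}\right) 8 = \left(1 + 11\right) \left(7 - 50\right) 8 = 12 \left(7 - 50\right) 8 = 12 \left(-43\right) 8 = \left(-516\right) 8 = -4128$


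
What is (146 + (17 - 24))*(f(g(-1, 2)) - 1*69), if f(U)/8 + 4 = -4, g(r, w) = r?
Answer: -18487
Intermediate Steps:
f(U) = -64 (f(U) = -32 + 8*(-4) = -32 - 32 = -64)
(146 + (17 - 24))*(f(g(-1, 2)) - 1*69) = (146 + (17 - 24))*(-64 - 1*69) = (146 - 7)*(-64 - 69) = 139*(-133) = -18487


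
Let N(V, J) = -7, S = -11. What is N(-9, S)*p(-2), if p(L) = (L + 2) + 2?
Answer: -14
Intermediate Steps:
p(L) = 4 + L (p(L) = (2 + L) + 2 = 4 + L)
N(-9, S)*p(-2) = -7*(4 - 2) = -7*2 = -14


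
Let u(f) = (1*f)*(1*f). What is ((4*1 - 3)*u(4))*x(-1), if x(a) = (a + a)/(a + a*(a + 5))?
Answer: 32/5 ≈ 6.4000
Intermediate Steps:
u(f) = f² (u(f) = f*f = f²)
x(a) = 2*a/(a + a*(5 + a)) (x(a) = (2*a)/(a + a*(5 + a)) = 2*a/(a + a*(5 + a)))
((4*1 - 3)*u(4))*x(-1) = ((4*1 - 3)*4²)*(2/(6 - 1)) = ((4 - 3)*16)*(2/5) = (1*16)*(2*(⅕)) = 16*(⅖) = 32/5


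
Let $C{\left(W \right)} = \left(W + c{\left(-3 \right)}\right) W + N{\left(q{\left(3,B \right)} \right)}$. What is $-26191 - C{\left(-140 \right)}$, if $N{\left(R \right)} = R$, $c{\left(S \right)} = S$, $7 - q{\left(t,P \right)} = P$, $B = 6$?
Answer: $-46212$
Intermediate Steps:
$q{\left(t,P \right)} = 7 - P$
$C{\left(W \right)} = 1 + W \left(-3 + W\right)$ ($C{\left(W \right)} = \left(W - 3\right) W + \left(7 - 6\right) = \left(-3 + W\right) W + \left(7 - 6\right) = W \left(-3 + W\right) + 1 = 1 + W \left(-3 + W\right)$)
$-26191 - C{\left(-140 \right)} = -26191 - \left(1 + \left(-140\right)^{2} - -420\right) = -26191 - \left(1 + 19600 + 420\right) = -26191 - 20021 = -46212$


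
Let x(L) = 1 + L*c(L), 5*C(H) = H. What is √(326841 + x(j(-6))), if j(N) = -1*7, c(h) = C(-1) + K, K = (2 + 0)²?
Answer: √8170385/5 ≈ 571.68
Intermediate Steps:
C(H) = H/5
K = 4 (K = 2² = 4)
c(h) = 19/5 (c(h) = (⅕)*(-1) + 4 = -⅕ + 4 = 19/5)
j(N) = -7
x(L) = 1 + 19*L/5 (x(L) = 1 + L*(19/5) = 1 + 19*L/5)
√(326841 + x(j(-6))) = √(326841 + (1 + (19/5)*(-7))) = √(326841 + (1 - 133/5)) = √(326841 - 128/5) = √(1634077/5) = √8170385/5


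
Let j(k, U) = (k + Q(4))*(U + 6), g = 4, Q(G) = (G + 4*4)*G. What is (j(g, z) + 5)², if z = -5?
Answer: 7921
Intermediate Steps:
Q(G) = G*(16 + G) (Q(G) = (G + 16)*G = (16 + G)*G = G*(16 + G))
j(k, U) = (6 + U)*(80 + k) (j(k, U) = (k + 4*(16 + 4))*(U + 6) = (k + 4*20)*(6 + U) = (k + 80)*(6 + U) = (80 + k)*(6 + U) = (6 + U)*(80 + k))
(j(g, z) + 5)² = ((480 + 6*4 + 80*(-5) - 5*4) + 5)² = ((480 + 24 - 400 - 20) + 5)² = (84 + 5)² = 89² = 7921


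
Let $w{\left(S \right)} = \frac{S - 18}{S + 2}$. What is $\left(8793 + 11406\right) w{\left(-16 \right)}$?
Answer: $\frac{343383}{7} \approx 49055.0$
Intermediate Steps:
$w{\left(S \right)} = \frac{-18 + S}{2 + S}$
$\left(8793 + 11406\right) w{\left(-16 \right)} = \left(8793 + 11406\right) \frac{-18 - 16}{2 - 16} = 20199 \frac{1}{-14} \left(-34\right) = 20199 \left(\left(- \frac{1}{14}\right) \left(-34\right)\right) = 20199 \cdot \frac{17}{7} = \frac{343383}{7}$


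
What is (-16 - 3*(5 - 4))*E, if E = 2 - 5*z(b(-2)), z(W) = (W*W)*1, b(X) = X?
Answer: 342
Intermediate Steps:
z(W) = W² (z(W) = W²*1 = W²)
E = -18 (E = 2 - 5*(-2)² = 2 - 5*4 = 2 - 20 = -18)
(-16 - 3*(5 - 4))*E = (-16 - 3*(5 - 4))*(-18) = (-16 - 3)*(-18) = -19*(-18) = 342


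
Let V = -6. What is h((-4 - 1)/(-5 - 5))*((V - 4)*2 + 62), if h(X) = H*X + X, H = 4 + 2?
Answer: 147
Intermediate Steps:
H = 6
h(X) = 7*X (h(X) = 6*X + X = 7*X)
h((-4 - 1)/(-5 - 5))*((V - 4)*2 + 62) = (7*((-4 - 1)/(-5 - 5)))*((-6 - 4)*2 + 62) = (7*(-5/(-10)))*(-10*2 + 62) = (7*(-5*(-⅒)))*(-20 + 62) = (7*(½))*42 = (7/2)*42 = 147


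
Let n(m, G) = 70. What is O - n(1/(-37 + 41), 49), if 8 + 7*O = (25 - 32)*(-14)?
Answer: -400/7 ≈ -57.143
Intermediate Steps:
O = 90/7 (O = -8/7 + ((25 - 32)*(-14))/7 = -8/7 + (-7*(-14))/7 = -8/7 + (⅐)*98 = -8/7 + 14 = 90/7 ≈ 12.857)
O - n(1/(-37 + 41), 49) = 90/7 - 1*70 = 90/7 - 70 = -400/7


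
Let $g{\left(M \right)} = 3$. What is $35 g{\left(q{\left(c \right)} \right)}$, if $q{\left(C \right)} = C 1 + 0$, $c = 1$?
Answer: $105$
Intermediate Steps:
$q{\left(C \right)} = C$ ($q{\left(C \right)} = C + 0 = C$)
$35 g{\left(q{\left(c \right)} \right)} = 35 \cdot 3 = 105$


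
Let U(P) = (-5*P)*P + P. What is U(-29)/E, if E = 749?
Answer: -4234/749 ≈ -5.6529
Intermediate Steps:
U(P) = P - 5*P² (U(P) = -5*P² + P = P - 5*P²)
U(-29)/E = -29*(1 - 5*(-29))/749 = -29*(1 + 145)*(1/749) = -29*146*(1/749) = -4234*1/749 = -4234/749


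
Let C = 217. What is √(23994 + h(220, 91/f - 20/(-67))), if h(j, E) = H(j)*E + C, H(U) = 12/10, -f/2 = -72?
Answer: √391277488170/4020 ≈ 155.60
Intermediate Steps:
f = 144 (f = -2*(-72) = 144)
H(U) = 6/5 (H(U) = 12*(⅒) = 6/5)
h(j, E) = 217 + 6*E/5 (h(j, E) = 6*E/5 + 217 = 217 + 6*E/5)
√(23994 + h(220, 91/f - 20/(-67))) = √(23994 + (217 + 6*(91/144 - 20/(-67))/5)) = √(23994 + (217 + 6*(91*(1/144) - 20*(-1/67))/5)) = √(23994 + (217 + 6*(91/144 + 20/67)/5)) = √(23994 + (217 + (6/5)*(8977/9648))) = √(23994 + (217 + 8977/8040)) = √(23994 + 1753657/8040) = √(194665417/8040) = √391277488170/4020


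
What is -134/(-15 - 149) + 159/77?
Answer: 18197/6314 ≈ 2.8820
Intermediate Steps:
-134/(-15 - 149) + 159/77 = -134/(-164) + 159*(1/77) = -134*(-1/164) + 159/77 = 67/82 + 159/77 = 18197/6314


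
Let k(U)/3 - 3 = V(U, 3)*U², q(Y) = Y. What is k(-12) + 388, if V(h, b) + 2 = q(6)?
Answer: 2125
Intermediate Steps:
V(h, b) = 4 (V(h, b) = -2 + 6 = 4)
k(U) = 9 + 12*U² (k(U) = 9 + 3*(4*U²) = 9 + 12*U²)
k(-12) + 388 = (9 + 12*(-12)²) + 388 = (9 + 12*144) + 388 = (9 + 1728) + 388 = 1737 + 388 = 2125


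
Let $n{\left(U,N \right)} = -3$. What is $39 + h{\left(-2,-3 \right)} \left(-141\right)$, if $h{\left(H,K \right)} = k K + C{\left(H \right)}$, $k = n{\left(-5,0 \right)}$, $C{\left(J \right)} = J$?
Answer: $-948$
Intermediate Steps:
$k = -3$
$h{\left(H,K \right)} = H - 3 K$ ($h{\left(H,K \right)} = - 3 K + H = H - 3 K$)
$39 + h{\left(-2,-3 \right)} \left(-141\right) = 39 + \left(-2 - -9\right) \left(-141\right) = 39 + \left(-2 + 9\right) \left(-141\right) = 39 + 7 \left(-141\right) = 39 - 987 = -948$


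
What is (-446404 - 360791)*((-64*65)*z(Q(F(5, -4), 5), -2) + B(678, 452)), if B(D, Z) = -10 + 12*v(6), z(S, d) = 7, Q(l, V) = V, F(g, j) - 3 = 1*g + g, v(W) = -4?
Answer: 23552335710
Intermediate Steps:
F(g, j) = 3 + 2*g (F(g, j) = 3 + (1*g + g) = 3 + (g + g) = 3 + 2*g)
B(D, Z) = -58 (B(D, Z) = -10 + 12*(-4) = -10 - 48 = -58)
(-446404 - 360791)*((-64*65)*z(Q(F(5, -4), 5), -2) + B(678, 452)) = (-446404 - 360791)*(-64*65*7 - 58) = -807195*(-4160*7 - 58) = -807195*(-29120 - 58) = -807195*(-29178) = 23552335710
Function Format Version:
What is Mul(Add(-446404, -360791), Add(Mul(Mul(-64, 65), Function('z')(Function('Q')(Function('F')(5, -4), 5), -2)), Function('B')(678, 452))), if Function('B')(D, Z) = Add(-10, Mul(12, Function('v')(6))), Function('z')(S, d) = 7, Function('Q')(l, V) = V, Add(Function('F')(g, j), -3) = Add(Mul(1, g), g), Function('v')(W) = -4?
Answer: 23552335710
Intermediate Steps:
Function('F')(g, j) = Add(3, Mul(2, g)) (Function('F')(g, j) = Add(3, Add(Mul(1, g), g)) = Add(3, Add(g, g)) = Add(3, Mul(2, g)))
Function('B')(D, Z) = -58 (Function('B')(D, Z) = Add(-10, Mul(12, -4)) = Add(-10, -48) = -58)
Mul(Add(-446404, -360791), Add(Mul(Mul(-64, 65), Function('z')(Function('Q')(Function('F')(5, -4), 5), -2)), Function('B')(678, 452))) = Mul(Add(-446404, -360791), Add(Mul(Mul(-64, 65), 7), -58)) = Mul(-807195, Add(Mul(-4160, 7), -58)) = Mul(-807195, Add(-29120, -58)) = Mul(-807195, -29178) = 23552335710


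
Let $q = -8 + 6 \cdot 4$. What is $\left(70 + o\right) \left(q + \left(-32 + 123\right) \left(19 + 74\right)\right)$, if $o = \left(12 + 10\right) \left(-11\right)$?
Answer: $-1458388$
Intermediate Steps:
$o = -242$ ($o = 22 \left(-11\right) = -242$)
$q = 16$ ($q = -8 + 24 = 16$)
$\left(70 + o\right) \left(q + \left(-32 + 123\right) \left(19 + 74\right)\right) = \left(70 - 242\right) \left(16 + \left(-32 + 123\right) \left(19 + 74\right)\right) = - 172 \left(16 + 91 \cdot 93\right) = - 172 \left(16 + 8463\right) = \left(-172\right) 8479 = -1458388$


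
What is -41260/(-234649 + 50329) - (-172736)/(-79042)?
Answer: -714435665/364225536 ≈ -1.9615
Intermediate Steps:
-41260/(-234649 + 50329) - (-172736)/(-79042) = -41260/(-184320) - (-172736)*(-1)/79042 = -41260*(-1/184320) - 1*86368/39521 = 2063/9216 - 86368/39521 = -714435665/364225536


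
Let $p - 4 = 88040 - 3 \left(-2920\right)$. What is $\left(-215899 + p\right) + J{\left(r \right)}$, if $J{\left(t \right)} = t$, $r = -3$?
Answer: $-119098$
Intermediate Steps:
$p = 96804$ ($p = 4 + \left(88040 - 3 \left(-2920\right)\right) = 4 + \left(88040 - -8760\right) = 4 + \left(88040 + 8760\right) = 4 + 96800 = 96804$)
$\left(-215899 + p\right) + J{\left(r \right)} = \left(-215899 + 96804\right) - 3 = -119095 - 3 = -119098$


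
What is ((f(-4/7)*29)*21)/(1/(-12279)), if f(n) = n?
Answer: 4273092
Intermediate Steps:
((f(-4/7)*29)*21)/(1/(-12279)) = ((-4/7*29)*21)/(1/(-12279)) = ((-4*1/7*29)*21)/(-1/12279) = (-4/7*29*21)*(-12279) = -116/7*21*(-12279) = -348*(-12279) = 4273092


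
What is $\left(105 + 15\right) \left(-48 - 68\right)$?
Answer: $-13920$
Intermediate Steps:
$\left(105 + 15\right) \left(-48 - 68\right) = 120 \left(-116\right) = -13920$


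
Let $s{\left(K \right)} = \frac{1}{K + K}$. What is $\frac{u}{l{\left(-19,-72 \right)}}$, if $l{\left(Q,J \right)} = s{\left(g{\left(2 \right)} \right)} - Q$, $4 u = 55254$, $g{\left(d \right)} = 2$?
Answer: $\frac{55254}{77} \approx 717.58$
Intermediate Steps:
$s{\left(K \right)} = \frac{1}{2 K}$
$u = \frac{27627}{2}$ ($u = \frac{1}{4} \cdot 55254 = \frac{27627}{2} \approx 13814.0$)
$l{\left(Q,J \right)} = \frac{1}{4} - Q$ ($l{\left(Q,J \right)} = \frac{1}{2 \cdot 2} - Q = \frac{1}{2} \cdot \frac{1}{2} - Q = \frac{1}{4} - Q$)
$\frac{u}{l{\left(-19,-72 \right)}} = \frac{27627}{2 \left(\frac{1}{4} - -19\right)} = \frac{27627}{2 \left(\frac{1}{4} + 19\right)} = \frac{27627}{2 \cdot \frac{77}{4}} = \frac{27627}{2} \cdot \frac{4}{77} = \frac{55254}{77}$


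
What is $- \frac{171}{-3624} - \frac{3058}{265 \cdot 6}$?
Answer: $- \frac{1801717}{960360} \approx -1.8761$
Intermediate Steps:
$- \frac{171}{-3624} - \frac{3058}{265 \cdot 6} = \left(-171\right) \left(- \frac{1}{3624}\right) - \frac{3058}{1590} = \frac{57}{1208} - \frac{1529}{795} = - \frac{1801717}{960360}$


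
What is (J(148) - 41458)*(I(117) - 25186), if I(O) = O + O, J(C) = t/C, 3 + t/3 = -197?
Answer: 38278763392/37 ≈ 1.0346e+9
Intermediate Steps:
t = -600 (t = -9 + 3*(-197) = -9 - 591 = -600)
J(C) = -600/C
I(O) = 2*O
(J(148) - 41458)*(I(117) - 25186) = (-600/148 - 41458)*(2*117 - 25186) = (-600*1/148 - 41458)*(234 - 25186) = (-150/37 - 41458)*(-24952) = -1534096/37*(-24952) = 38278763392/37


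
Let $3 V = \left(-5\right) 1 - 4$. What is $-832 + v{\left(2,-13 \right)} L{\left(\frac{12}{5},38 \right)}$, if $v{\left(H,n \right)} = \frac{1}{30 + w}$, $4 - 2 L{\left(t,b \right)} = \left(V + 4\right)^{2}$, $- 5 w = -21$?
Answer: $- \frac{94843}{114} \approx -831.96$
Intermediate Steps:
$w = \frac{21}{5}$ ($w = \left(- \frac{1}{5}\right) \left(-21\right) = \frac{21}{5} \approx 4.2$)
$V = -3$ ($V = \frac{\left(-5\right) 1 - 4}{3} = \frac{-5 - 4}{3} = \frac{1}{3} \left(-9\right) = -3$)
$L{\left(t,b \right)} = \frac{3}{2}$ ($L{\left(t,b \right)} = 2 - \frac{\left(-3 + 4\right)^{2}}{2} = 2 - \frac{1^{2}}{2} = 2 - \frac{1}{2} = \frac{3}{2}$)
$v{\left(H,n \right)} = \frac{5}{171}$ ($v{\left(H,n \right)} = \frac{1}{30 + \frac{21}{5}} = \frac{1}{\frac{171}{5}} = \frac{5}{171}$)
$-832 + v{\left(2,-13 \right)} L{\left(\frac{12}{5},38 \right)} = -832 + \frac{5}{171} \cdot \frac{3}{2} = -832 + \frac{5}{114} = - \frac{94843}{114}$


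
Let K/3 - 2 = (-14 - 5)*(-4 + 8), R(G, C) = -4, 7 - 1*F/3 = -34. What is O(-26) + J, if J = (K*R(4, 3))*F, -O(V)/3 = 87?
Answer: 108963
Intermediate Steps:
F = 123 (F = 21 - 3*(-34) = 21 + 102 = 123)
O(V) = -261 (O(V) = -3*87 = -261)
K = -222 (K = 6 + 3*((-14 - 5)*(-4 + 8)) = 6 + 3*(-19*4) = 6 + 3*(-76) = 6 - 228 = -222)
J = 109224 (J = -222*(-4)*123 = 888*123 = 109224)
O(-26) + J = -261 + 109224 = 108963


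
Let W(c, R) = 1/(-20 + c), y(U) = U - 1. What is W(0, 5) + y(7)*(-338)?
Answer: -40561/20 ≈ -2028.1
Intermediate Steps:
y(U) = -1 + U
W(0, 5) + y(7)*(-338) = 1/(-20 + 0) + (-1 + 7)*(-338) = 1/(-20) + 6*(-338) = -1/20 - 2028 = -40561/20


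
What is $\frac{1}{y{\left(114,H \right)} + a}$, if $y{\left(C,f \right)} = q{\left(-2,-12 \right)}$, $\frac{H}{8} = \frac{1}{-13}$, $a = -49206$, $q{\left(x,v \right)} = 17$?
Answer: $- \frac{1}{49189} \approx -2.033 \cdot 10^{-5}$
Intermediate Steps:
$H = - \frac{8}{13}$ ($H = \frac{8}{-13} = 8 \left(- \frac{1}{13}\right) = - \frac{8}{13} \approx -0.61539$)
$y{\left(C,f \right)} = 17$
$\frac{1}{y{\left(114,H \right)} + a} = \frac{1}{17 - 49206} = \frac{1}{-49189} = - \frac{1}{49189}$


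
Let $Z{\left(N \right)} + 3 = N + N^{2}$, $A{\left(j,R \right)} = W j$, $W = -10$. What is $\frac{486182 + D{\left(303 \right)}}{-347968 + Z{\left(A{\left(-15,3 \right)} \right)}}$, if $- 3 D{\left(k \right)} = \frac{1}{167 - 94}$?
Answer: $- \frac{106473857}{71245299} \approx -1.4945$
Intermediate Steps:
$D{\left(k \right)} = - \frac{1}{219}$ ($D{\left(k \right)} = - \frac{1}{3 \left(167 - 94\right)} = - \frac{1}{3 \cdot 73} = \left(- \frac{1}{3}\right) \frac{1}{73} = - \frac{1}{219}$)
$A{\left(j,R \right)} = - 10 j$
$Z{\left(N \right)} = -3 + N + N^{2}$ ($Z{\left(N \right)} = -3 + \left(N + N^{2}\right) = -3 + N + N^{2}$)
$\frac{486182 + D{\left(303 \right)}}{-347968 + Z{\left(A{\left(-15,3 \right)} \right)}} = \frac{486182 - \frac{1}{219}}{-347968 - \left(-147 - 22500\right)} = \frac{106473857}{219 \left(-347968 + \left(-3 + 150 + 150^{2}\right)\right)} = \frac{106473857}{219 \left(-347968 + \left(-3 + 150 + 22500\right)\right)} = \frac{106473857}{219 \left(-347968 + 22647\right)} = \frac{106473857}{219 \left(-325321\right)} = \frac{106473857}{219} \left(- \frac{1}{325321}\right) = - \frac{106473857}{71245299}$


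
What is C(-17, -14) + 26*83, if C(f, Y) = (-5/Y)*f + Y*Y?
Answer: 32871/14 ≈ 2347.9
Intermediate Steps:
C(f, Y) = Y**2 - 5*f/Y (C(f, Y) = -5*f/Y + Y**2 = Y**2 - 5*f/Y)
C(-17, -14) + 26*83 = ((-14)**3 - 5*(-17))/(-14) + 26*83 = -(-2744 + 85)/14 + 2158 = -1/14*(-2659) + 2158 = 2659/14 + 2158 = 32871/14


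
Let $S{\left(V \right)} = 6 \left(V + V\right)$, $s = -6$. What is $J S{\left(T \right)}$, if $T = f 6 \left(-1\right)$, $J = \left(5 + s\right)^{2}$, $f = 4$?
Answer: $-288$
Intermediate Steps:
$J = 1$ ($J = \left(5 - 6\right)^{2} = \left(-1\right)^{2} = 1$)
$T = -24$ ($T = 4 \cdot 6 \left(-1\right) = 24 \left(-1\right) = -24$)
$S{\left(V \right)} = 12 V$ ($S{\left(V \right)} = 6 \cdot 2 V = 12 V$)
$J S{\left(T \right)} = 1 \cdot 12 \left(-24\right) = 1 \left(-288\right) = -288$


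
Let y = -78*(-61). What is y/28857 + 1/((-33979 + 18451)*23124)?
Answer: 569484172973/3453889251168 ≈ 0.16488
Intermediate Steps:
y = 4758
y/28857 + 1/((-33979 + 18451)*23124) = 4758/28857 + 1/((-33979 + 18451)*23124) = 4758*(1/28857) + (1/23124)/(-15528) = 1586/9619 - 1/15528*1/23124 = 1586/9619 - 1/359069472 = 569484172973/3453889251168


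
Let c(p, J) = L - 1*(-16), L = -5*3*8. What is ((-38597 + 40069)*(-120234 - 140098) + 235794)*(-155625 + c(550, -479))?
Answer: 59639988301390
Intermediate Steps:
L = -120 (L = -15*8 = -120)
c(p, J) = -104 (c(p, J) = -120 - 1*(-16) = -120 + 16 = -104)
((-38597 + 40069)*(-120234 - 140098) + 235794)*(-155625 + c(550, -479)) = ((-38597 + 40069)*(-120234 - 140098) + 235794)*(-155625 - 104) = (1472*(-260332) + 235794)*(-155729) = (-383208704 + 235794)*(-155729) = -382972910*(-155729) = 59639988301390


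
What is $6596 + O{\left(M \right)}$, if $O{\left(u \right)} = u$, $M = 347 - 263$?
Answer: $6680$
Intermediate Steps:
$M = 84$
$6596 + O{\left(M \right)} = 6596 + 84 = 6680$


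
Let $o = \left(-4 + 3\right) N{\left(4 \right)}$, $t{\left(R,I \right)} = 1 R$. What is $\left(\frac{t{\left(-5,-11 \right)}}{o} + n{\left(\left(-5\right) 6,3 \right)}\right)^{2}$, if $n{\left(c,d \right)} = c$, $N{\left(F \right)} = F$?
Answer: $\frac{13225}{16} \approx 826.56$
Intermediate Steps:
$t{\left(R,I \right)} = R$
$o = -4$ ($o = \left(-4 + 3\right) 4 = \left(-1\right) 4 = -4$)
$\left(\frac{t{\left(-5,-11 \right)}}{o} + n{\left(\left(-5\right) 6,3 \right)}\right)^{2} = \left(- \frac{5}{-4} - 30\right)^{2} = \left(\left(-5\right) \left(- \frac{1}{4}\right) - 30\right)^{2} = \left(\frac{5}{4} - 30\right)^{2} = \left(- \frac{115}{4}\right)^{2} = \frac{13225}{16}$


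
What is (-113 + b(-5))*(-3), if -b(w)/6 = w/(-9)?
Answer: 349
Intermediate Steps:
b(w) = 2*w/3 (b(w) = -6*w/(-9) = -6*w*(-1)/9 = -(-2)*w/3 = 2*w/3)
(-113 + b(-5))*(-3) = (-113 + (2/3)*(-5))*(-3) = (-113 - 10/3)*(-3) = -349/3*(-3) = 349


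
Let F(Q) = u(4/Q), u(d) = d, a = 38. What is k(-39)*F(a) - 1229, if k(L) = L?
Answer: -23429/19 ≈ -1233.1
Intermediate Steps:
F(Q) = 4/Q
k(-39)*F(a) - 1229 = -156/38 - 1229 = -39*2/19 - 1229 = -78/19 - 1229 = -23429/19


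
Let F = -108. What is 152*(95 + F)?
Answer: -1976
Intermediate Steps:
152*(95 + F) = 152*(95 - 108) = 152*(-13) = -1976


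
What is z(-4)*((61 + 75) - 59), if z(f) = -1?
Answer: -77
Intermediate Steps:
z(-4)*((61 + 75) - 59) = -((61 + 75) - 59) = -(136 - 59) = -1*77 = -77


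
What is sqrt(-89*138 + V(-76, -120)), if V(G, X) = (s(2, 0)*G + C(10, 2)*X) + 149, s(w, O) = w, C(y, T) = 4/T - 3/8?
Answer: 8*I*sqrt(195) ≈ 111.71*I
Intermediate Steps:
C(y, T) = -3/8 + 4/T (C(y, T) = 4/T - 3*1/8 = 4/T - 3/8 = -3/8 + 4/T)
V(G, X) = 149 + 2*G + 13*X/8 (V(G, X) = (2*G + (-3/8 + 4/2)*X) + 149 = (2*G + (-3/8 + 4*(1/2))*X) + 149 = (2*G + (-3/8 + 2)*X) + 149 = (2*G + 13*X/8) + 149 = 149 + 2*G + 13*X/8)
sqrt(-89*138 + V(-76, -120)) = sqrt(-89*138 + (149 + 2*(-76) + (13/8)*(-120))) = sqrt(-12282 + (149 - 152 - 195)) = sqrt(-12282 - 198) = sqrt(-12480) = 8*I*sqrt(195)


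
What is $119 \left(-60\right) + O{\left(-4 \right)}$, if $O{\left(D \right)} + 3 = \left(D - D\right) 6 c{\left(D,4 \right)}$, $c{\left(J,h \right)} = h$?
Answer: $-7143$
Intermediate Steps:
$O{\left(D \right)} = -3$ ($O{\left(D \right)} = -3 + \left(D - D\right) 6 \cdot 4 = -3 + 0 \cdot 6 \cdot 4 = -3 + 0 \cdot 4 = -3 + 0 = -3$)
$119 \left(-60\right) + O{\left(-4 \right)} = 119 \left(-60\right) - 3 = -7140 - 3 = -7143$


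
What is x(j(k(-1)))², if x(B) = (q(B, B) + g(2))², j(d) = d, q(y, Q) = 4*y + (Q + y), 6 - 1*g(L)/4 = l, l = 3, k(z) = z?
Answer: 1296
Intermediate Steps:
g(L) = 12 (g(L) = 24 - 4*3 = 24 - 12 = 12)
q(y, Q) = Q + 5*y
x(B) = (12 + 6*B)² (x(B) = ((B + 5*B) + 12)² = (6*B + 12)² = (12 + 6*B)²)
x(j(k(-1)))² = (36*(2 - 1)²)² = (36*1²)² = (36*1)² = 36² = 1296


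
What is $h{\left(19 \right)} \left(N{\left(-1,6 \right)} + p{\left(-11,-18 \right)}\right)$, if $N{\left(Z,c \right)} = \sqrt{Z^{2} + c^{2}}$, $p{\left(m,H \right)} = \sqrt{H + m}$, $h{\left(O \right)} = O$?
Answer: $19 \sqrt{37} + 19 i \sqrt{29} \approx 115.57 + 102.32 i$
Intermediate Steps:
$h{\left(19 \right)} \left(N{\left(-1,6 \right)} + p{\left(-11,-18 \right)}\right) = 19 \left(\sqrt{\left(-1\right)^{2} + 6^{2}} + \sqrt{-18 - 11}\right) = 19 \left(\sqrt{1 + 36} + \sqrt{-29}\right) = 19 \left(\sqrt{37} + i \sqrt{29}\right) = 19 \sqrt{37} + 19 i \sqrt{29}$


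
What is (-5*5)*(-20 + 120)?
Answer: -2500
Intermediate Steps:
(-5*5)*(-20 + 120) = -25*100 = -2500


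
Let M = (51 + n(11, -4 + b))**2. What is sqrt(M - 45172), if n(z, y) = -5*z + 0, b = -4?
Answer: 2*I*sqrt(11289) ≈ 212.5*I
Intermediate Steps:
n(z, y) = -5*z
M = 16 (M = (51 - 5*11)**2 = (51 - 55)**2 = (-4)**2 = 16)
sqrt(M - 45172) = sqrt(16 - 45172) = sqrt(-45156) = 2*I*sqrt(11289)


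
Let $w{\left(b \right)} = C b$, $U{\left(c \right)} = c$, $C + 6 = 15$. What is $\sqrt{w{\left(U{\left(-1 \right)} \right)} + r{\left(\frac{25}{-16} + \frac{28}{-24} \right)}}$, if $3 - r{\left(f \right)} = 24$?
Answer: $i \sqrt{30} \approx 5.4772 i$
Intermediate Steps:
$r{\left(f \right)} = -21$ ($r{\left(f \right)} = 3 - 24 = -21$)
$C = 9$ ($C = -6 + 15 = 9$)
$w{\left(b \right)} = 9 b$
$\sqrt{w{\left(U{\left(-1 \right)} \right)} + r{\left(\frac{25}{-16} + \frac{28}{-24} \right)}} = \sqrt{9 \left(-1\right) - 21} = \sqrt{-9 - 21} = \sqrt{-30} = i \sqrt{30}$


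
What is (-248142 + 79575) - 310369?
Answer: -478936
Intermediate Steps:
(-248142 + 79575) - 310369 = -168567 - 310369 = -478936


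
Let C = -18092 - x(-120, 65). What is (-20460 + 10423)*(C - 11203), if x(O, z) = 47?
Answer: 294505654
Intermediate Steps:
C = -18139 (C = -18092 - 1*47 = -18092 - 47 = -18139)
(-20460 + 10423)*(C - 11203) = (-20460 + 10423)*(-18139 - 11203) = -10037*(-29342) = 294505654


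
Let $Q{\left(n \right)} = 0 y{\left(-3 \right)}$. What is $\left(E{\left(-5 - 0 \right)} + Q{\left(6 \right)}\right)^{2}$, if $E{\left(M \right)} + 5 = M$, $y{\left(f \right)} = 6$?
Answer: $100$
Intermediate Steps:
$E{\left(M \right)} = -5 + M$
$Q{\left(n \right)} = 0$ ($Q{\left(n \right)} = 0 \cdot 6 = 0$)
$\left(E{\left(-5 - 0 \right)} + Q{\left(6 \right)}\right)^{2} = \left(\left(-5 - 5\right) + 0\right)^{2} = \left(-10 + 0\right)^{2} = \left(-10\right)^{2} = 100$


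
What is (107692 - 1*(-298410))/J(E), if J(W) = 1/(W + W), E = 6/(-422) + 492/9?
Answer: 28098197380/633 ≈ 4.4389e+7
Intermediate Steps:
E = 34595/633 (E = 6*(-1/422) + 492*(1/9) = -3/211 + 164/3 = 34595/633 ≈ 54.652)
J(W) = 1/(2*W)
(107692 - 1*(-298410))/J(E) = (107692 - 1*(-298410))/((1/(2*(34595/633)))) = (107692 + 298410)/(((1/2)*(633/34595))) = 406102/(633/69190) = 406102*(69190/633) = 28098197380/633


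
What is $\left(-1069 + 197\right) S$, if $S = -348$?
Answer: $303456$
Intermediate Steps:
$\left(-1069 + 197\right) S = \left(-1069 + 197\right) \left(-348\right) = \left(-872\right) \left(-348\right) = 303456$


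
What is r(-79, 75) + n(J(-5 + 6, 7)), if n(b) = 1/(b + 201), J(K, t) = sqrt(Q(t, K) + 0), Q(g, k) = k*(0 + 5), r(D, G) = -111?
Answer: -4483755/40396 - sqrt(5)/40396 ≈ -111.00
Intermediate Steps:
Q(g, k) = 5*k (Q(g, k) = k*5 = 5*k)
J(K, t) = sqrt(5)*sqrt(K) (J(K, t) = sqrt(5*K + 0) = sqrt(5*K) = sqrt(5)*sqrt(K))
n(b) = 1/(201 + b)
r(-79, 75) + n(J(-5 + 6, 7)) = -111 + 1/(201 + sqrt(5)*sqrt(-5 + 6)) = -111 + 1/(201 + sqrt(5)*sqrt(1)) = -111 + 1/(201 + sqrt(5)*1) = -111 + 1/(201 + sqrt(5))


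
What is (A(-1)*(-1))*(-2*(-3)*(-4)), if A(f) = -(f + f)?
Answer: 48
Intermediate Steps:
A(f) = -2*f
(A(-1)*(-1))*(-2*(-3)*(-4)) = (-2*(-1)*(-1))*(-2*(-3)*(-4)) = (2*(-1))*(6*(-4)) = -2*(-24) = 48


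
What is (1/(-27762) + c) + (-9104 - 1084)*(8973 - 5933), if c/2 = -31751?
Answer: -861594280765/27762 ≈ -3.1035e+7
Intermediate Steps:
c = -63502 (c = 2*(-31751) = -63502)
(1/(-27762) + c) + (-9104 - 1084)*(8973 - 5933) = (1/(-27762) - 63502) + (-9104 - 1084)*(8973 - 5933) = (-1/27762 - 63502) - 10188*3040 = -1762942525/27762 - 30971520 = -861594280765/27762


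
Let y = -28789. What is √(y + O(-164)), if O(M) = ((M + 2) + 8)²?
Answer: I*√5073 ≈ 71.225*I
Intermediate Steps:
O(M) = (10 + M)² (O(M) = ((2 + M) + 8)² = (10 + M)²)
√(y + O(-164)) = √(-28789 + (10 - 164)²) = √(-28789 + (-154)²) = √(-28789 + 23716) = √(-5073) = I*√5073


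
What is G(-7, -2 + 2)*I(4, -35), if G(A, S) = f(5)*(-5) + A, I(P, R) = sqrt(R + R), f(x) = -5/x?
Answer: -2*I*sqrt(70) ≈ -16.733*I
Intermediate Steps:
I(P, R) = sqrt(2)*sqrt(R) (I(P, R) = sqrt(2*R) = sqrt(2)*sqrt(R))
G(A, S) = 5 + A (G(A, S) = -5/5*(-5) + A = -5*1/5*(-5) + A = -1*(-5) + A = 5 + A)
G(-7, -2 + 2)*I(4, -35) = (5 - 7)*(sqrt(2)*sqrt(-35)) = -2*sqrt(2)*I*sqrt(35) = -2*I*sqrt(70)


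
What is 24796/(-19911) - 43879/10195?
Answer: -1126469989/202992645 ≈ -5.5493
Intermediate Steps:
24796/(-19911) - 43879/10195 = 24796*(-1/19911) - 43879*1/10195 = -24796/19911 - 43879/10195 = -1126469989/202992645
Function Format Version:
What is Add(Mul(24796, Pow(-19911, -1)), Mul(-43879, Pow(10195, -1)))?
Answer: Rational(-1126469989, 202992645) ≈ -5.5493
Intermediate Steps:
Add(Mul(24796, Pow(-19911, -1)), Mul(-43879, Pow(10195, -1))) = Add(Mul(24796, Rational(-1, 19911)), Mul(-43879, Rational(1, 10195))) = Add(Rational(-24796, 19911), Rational(-43879, 10195)) = Rational(-1126469989, 202992645)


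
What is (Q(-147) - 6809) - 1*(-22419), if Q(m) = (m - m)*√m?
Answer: 15610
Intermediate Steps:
Q(m) = 0 (Q(m) = 0*√m = 0)
(Q(-147) - 6809) - 1*(-22419) = (0 - 6809) - 1*(-22419) = -6809 + 22419 = 15610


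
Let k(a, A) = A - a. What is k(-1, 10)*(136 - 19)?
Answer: 1287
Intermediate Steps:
k(-1, 10)*(136 - 19) = (10 - 1*(-1))*(136 - 19) = (10 + 1)*117 = 11*117 = 1287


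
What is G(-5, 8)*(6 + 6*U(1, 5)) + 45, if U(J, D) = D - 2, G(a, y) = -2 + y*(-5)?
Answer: -963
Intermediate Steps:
G(a, y) = -2 - 5*y
U(J, D) = -2 + D
G(-5, 8)*(6 + 6*U(1, 5)) + 45 = (-2 - 5*8)*(6 + 6*(-2 + 5)) + 45 = (-2 - 40)*(6 + 6*3) + 45 = -42*(6 + 18) + 45 = -42*24 + 45 = -1008 + 45 = -963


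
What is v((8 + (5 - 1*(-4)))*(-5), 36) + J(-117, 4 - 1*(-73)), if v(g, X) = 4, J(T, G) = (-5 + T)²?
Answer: 14888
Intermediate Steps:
v((8 + (5 - 1*(-4)))*(-5), 36) + J(-117, 4 - 1*(-73)) = 4 + (-5 - 117)² = 4 + (-122)² = 4 + 14884 = 14888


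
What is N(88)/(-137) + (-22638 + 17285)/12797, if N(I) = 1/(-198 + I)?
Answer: -80656913/192850790 ≈ -0.41823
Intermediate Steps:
N(88)/(-137) + (-22638 + 17285)/12797 = 1/((-198 + 88)*(-137)) + (-22638 + 17285)/12797 = -1/137/(-110) - 5353*1/12797 = -1/110*(-1/137) - 5353/12797 = 1/15070 - 5353/12797 = -80656913/192850790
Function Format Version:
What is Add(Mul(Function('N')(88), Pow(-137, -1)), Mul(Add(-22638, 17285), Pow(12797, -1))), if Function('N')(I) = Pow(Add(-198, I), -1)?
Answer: Rational(-80656913, 192850790) ≈ -0.41823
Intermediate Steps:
Add(Mul(Function('N')(88), Pow(-137, -1)), Mul(Add(-22638, 17285), Pow(12797, -1))) = Add(Mul(Pow(Add(-198, 88), -1), Pow(-137, -1)), Mul(Add(-22638, 17285), Pow(12797, -1))) = Add(Mul(Pow(-110, -1), Rational(-1, 137)), Mul(-5353, Rational(1, 12797))) = Add(Mul(Rational(-1, 110), Rational(-1, 137)), Rational(-5353, 12797)) = Add(Rational(1, 15070), Rational(-5353, 12797)) = Rational(-80656913, 192850790)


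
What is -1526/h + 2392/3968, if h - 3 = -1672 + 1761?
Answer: -182347/11408 ≈ -15.984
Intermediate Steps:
h = 92 (h = 3 + (-1672 + 1761) = 3 + 89 = 92)
-1526/h + 2392/3968 = -1526/92 + 2392/3968 = -1526*1/92 + 2392*(1/3968) = -763/46 + 299/496 = -182347/11408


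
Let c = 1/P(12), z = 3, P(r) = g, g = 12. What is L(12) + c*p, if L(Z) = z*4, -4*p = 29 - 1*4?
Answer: 551/48 ≈ 11.479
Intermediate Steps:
P(r) = 12
p = -25/4 (p = -(29 - 1*4)/4 = -(29 - 4)/4 = -¼*25 = -25/4 ≈ -6.2500)
L(Z) = 12 (L(Z) = 3*4 = 12)
c = 1/12 ≈ 0.083333
L(12) + c*p = 12 + (1/12)*(-25/4) = 12 - 25/48 = 551/48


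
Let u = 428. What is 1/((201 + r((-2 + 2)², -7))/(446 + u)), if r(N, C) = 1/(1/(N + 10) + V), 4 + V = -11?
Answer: 130226/29939 ≈ 4.3497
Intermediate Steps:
V = -15 (V = -4 - 11 = -15)
r(N, C) = 1/(-15 + 1/(10 + N)) (r(N, C) = 1/(1/(N + 10) - 15) = 1/(1/(10 + N) - 15) = 1/(-15 + 1/(10 + N)))
1/((201 + r((-2 + 2)², -7))/(446 + u)) = 1/((201 + (10 + (-2 + 2)²)/(-149 - 15*(-2 + 2)²))/(446 + 428)) = 1/((201 + (10 + 0²)/(-149 - 15*0²))/874) = 1/((201 + (10 + 0)/(-149 - 15*0))*(1/874)) = 1/((201 + 10/(-149 + 0))*(1/874)) = 1/((201 + 10/(-149))*(1/874)) = 1/((201 - 1/149*10)*(1/874)) = 1/((201 - 10/149)*(1/874)) = 1/((29939/149)*(1/874)) = 1/(29939/130226) = 130226/29939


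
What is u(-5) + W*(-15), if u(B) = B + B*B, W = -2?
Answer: 50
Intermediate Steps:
u(B) = B + B²
u(-5) + W*(-15) = -5*(1 - 5) - 2*(-15) = -5*(-4) + 30 = 20 + 30 = 50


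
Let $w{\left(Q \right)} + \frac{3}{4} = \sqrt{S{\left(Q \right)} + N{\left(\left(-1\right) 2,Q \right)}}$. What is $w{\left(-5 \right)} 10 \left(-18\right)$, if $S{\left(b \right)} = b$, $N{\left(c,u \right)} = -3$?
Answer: $135 - 360 i \sqrt{2} \approx 135.0 - 509.12 i$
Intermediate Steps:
$w{\left(Q \right)} = - \frac{3}{4} + \sqrt{-3 + Q}$ ($w{\left(Q \right)} = - \frac{3}{4} + \sqrt{Q - 3} = - \frac{3}{4} + \sqrt{-3 + Q}$)
$w{\left(-5 \right)} 10 \left(-18\right) = \left(- \frac{3}{4} + \sqrt{-3 - 5}\right) 10 \left(-18\right) = \left(- \frac{3}{4} + \sqrt{-8}\right) 10 \left(-18\right) = \left(- \frac{3}{4} + 2 i \sqrt{2}\right) 10 \left(-18\right) = \left(- \frac{15}{2} + 20 i \sqrt{2}\right) \left(-18\right) = 135 - 360 i \sqrt{2}$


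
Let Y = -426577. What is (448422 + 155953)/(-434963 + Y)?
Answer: -120875/172308 ≈ -0.70151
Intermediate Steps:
(448422 + 155953)/(-434963 + Y) = (448422 + 155953)/(-434963 - 426577) = 604375/(-861540) = 604375*(-1/861540) = -120875/172308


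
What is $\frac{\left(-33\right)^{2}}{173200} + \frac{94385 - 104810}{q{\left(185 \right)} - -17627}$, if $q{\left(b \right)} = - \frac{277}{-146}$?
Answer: $- \frac{260816171109}{445785450800} \approx -0.58507$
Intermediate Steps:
$q{\left(b \right)} = \frac{277}{146}$ ($q{\left(b \right)} = \left(-277\right) \left(- \frac{1}{146}\right) = \frac{277}{146}$)
$\frac{\left(-33\right)^{2}}{173200} + \frac{94385 - 104810}{q{\left(185 \right)} - -17627} = \frac{\left(-33\right)^{2}}{173200} + \frac{94385 - 104810}{\frac{277}{146} - -17627} = 1089 \cdot \frac{1}{173200} - \frac{10425}{\frac{277}{146} + \left(-213 + 17840\right)} = \frac{1089}{173200} - \frac{10425}{\frac{277}{146} + 17627} = \frac{1089}{173200} - \frac{10425}{\frac{2573819}{146}} = \frac{1089}{173200} - \frac{1522050}{2573819} = - \frac{260816171109}{445785450800}$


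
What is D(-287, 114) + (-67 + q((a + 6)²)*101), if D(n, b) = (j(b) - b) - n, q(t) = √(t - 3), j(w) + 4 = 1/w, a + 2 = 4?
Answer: 11629/114 + 101*√61 ≈ 890.84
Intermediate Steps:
a = 2 (a = -2 + 4 = 2)
j(w) = -4 + 1/w
q(t) = √(-3 + t)
D(n, b) = -4 + 1/b - b - n (D(n, b) = ((-4 + 1/b) - b) - n = (-4 + 1/b - b) - n = -4 + 1/b - b - n)
D(-287, 114) + (-67 + q((a + 6)²)*101) = (-4 + 1/114 - 1*114 - 1*(-287)) + (-67 + √(-3 + (2 + 6)²)*101) = (-4 + 1/114 - 114 + 287) + (-67 + √(-3 + 8²)*101) = 19267/114 + (-67 + √(-3 + 64)*101) = 19267/114 + (-67 + √61*101) = 19267/114 + (-67 + 101*√61) = 11629/114 + 101*√61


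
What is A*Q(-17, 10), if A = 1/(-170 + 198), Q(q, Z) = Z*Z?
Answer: 25/7 ≈ 3.5714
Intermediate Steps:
Q(q, Z) = Z²
A = 1/28 ≈ 0.035714
A*Q(-17, 10) = (1/28)*10² = (1/28)*100 = 25/7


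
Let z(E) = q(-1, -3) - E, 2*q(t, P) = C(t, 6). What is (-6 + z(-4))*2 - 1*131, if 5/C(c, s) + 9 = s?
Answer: -410/3 ≈ -136.67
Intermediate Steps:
C(c, s) = 5/(-9 + s)
q(t, P) = -5/6 (q(t, P) = (5/(-9 + 6))/2 = (5/(-3))/2 = (5*(-1/3))/2 = (1/2)*(-5/3) = -5/6)
z(E) = -5/6 - E
(-6 + z(-4))*2 - 1*131 = (-6 + (-5/6 - 1*(-4)))*2 - 1*131 = (-6 + (-5/6 + 4))*2 - 131 = (-6 + 19/6)*2 - 131 = -17/6*2 - 131 = -17/3 - 131 = -410/3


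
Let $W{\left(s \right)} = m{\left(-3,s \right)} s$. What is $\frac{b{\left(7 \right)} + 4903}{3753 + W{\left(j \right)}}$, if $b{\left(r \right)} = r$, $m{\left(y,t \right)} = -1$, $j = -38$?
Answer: $\frac{4910}{3791} \approx 1.2952$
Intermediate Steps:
$W{\left(s \right)} = - s$
$\frac{b{\left(7 \right)} + 4903}{3753 + W{\left(j \right)}} = \frac{7 + 4903}{3753 - -38} = \frac{4910}{3753 + 38} = \frac{4910}{3791}$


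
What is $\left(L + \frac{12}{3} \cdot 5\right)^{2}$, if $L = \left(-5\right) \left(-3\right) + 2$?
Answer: $1369$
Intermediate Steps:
$L = 17$ ($L = 15 + 2 = 17$)
$\left(L + \frac{12}{3} \cdot 5\right)^{2} = \left(17 + \frac{12}{3} \cdot 5\right)^{2} = \left(17 + 12 \cdot \frac{1}{3} \cdot 5\right)^{2} = \left(17 + 4 \cdot 5\right)^{2} = \left(17 + 20\right)^{2} = 37^{2} = 1369$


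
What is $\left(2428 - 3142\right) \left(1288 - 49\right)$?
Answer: $-884646$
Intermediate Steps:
$\left(2428 - 3142\right) \left(1288 - 49\right) = - 714 \left(1288 + \left(-1959 + 1910\right)\right) = - 714 \left(1288 - 49\right) = \left(-714\right) 1239 = -884646$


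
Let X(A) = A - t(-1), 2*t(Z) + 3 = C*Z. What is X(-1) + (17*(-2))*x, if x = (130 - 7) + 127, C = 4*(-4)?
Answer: -17015/2 ≈ -8507.5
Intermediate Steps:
C = -16
x = 250 (x = 123 + 127 = 250)
t(Z) = -3/2 - 8*Z (t(Z) = -3/2 + (-16*Z)/2 = -3/2 - 8*Z)
X(A) = -13/2 + A (X(A) = A - (-3/2 - 8*(-1)) = A - (-3/2 + 8) = A - 1*13/2 = A - 13/2 = -13/2 + A)
X(-1) + (17*(-2))*x = (-13/2 - 1) + (17*(-2))*250 = -15/2 - 34*250 = -15/2 - 8500 = -17015/2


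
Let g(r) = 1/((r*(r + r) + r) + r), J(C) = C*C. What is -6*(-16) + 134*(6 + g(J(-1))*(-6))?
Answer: 699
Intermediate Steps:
J(C) = C**2
g(r) = 1/(2*r + 2*r**2) (g(r) = 1/((r*(2*r) + r) + r) = 1/((2*r**2 + r) + r) = 1/((r + 2*r**2) + r) = 1/(2*r + 2*r**2))
-6*(-16) + 134*(6 + g(J(-1))*(-6)) = -6*(-16) + 134*(6 + (1/(2*((-1)**2)*(1 + (-1)**2)))*(-6)) = 96 + 134*(6 + ((1/2)/(1*(1 + 1)))*(-6)) = 96 + 134*(6 + ((1/2)*1/2)*(-6)) = 96 + 134*(6 + ((1/2)*1*(1/2))*(-6)) = 96 + 134*(6 + (1/4)*(-6)) = 96 + 134*(6 - 3/2) = 96 + 134*(9/2) = 96 + 603 = 699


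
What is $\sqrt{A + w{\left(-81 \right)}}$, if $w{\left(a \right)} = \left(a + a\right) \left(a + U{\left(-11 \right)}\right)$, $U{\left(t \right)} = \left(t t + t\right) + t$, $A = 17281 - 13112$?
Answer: $\sqrt{1253} \approx 35.398$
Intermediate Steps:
$A = 4169$ ($A = 17281 - 13112 = 4169$)
$U{\left(t \right)} = t^{2} + 2 t$ ($U{\left(t \right)} = \left(t^{2} + t\right) + t = \left(t + t^{2}\right) + t = t^{2} + 2 t$)
$w{\left(a \right)} = 2 a \left(99 + a\right)$ ($w{\left(a \right)} = \left(a + a\right) \left(a - 11 \left(2 - 11\right)\right) = 2 a \left(a - -99\right) = 2 a \left(a + 99\right) = 2 a \left(99 + a\right)$)
$\sqrt{A + w{\left(-81 \right)}} = \sqrt{4169 + 2 \left(-81\right) \left(99 - 81\right)} = \sqrt{4169 + 2 \left(-81\right) 18} = \sqrt{4169 - 2916} = \sqrt{1253}$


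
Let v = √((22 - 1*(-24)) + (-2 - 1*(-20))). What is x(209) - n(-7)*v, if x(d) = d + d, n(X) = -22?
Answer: 594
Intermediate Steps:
x(d) = 2*d
v = 8 (v = √((22 + 24) + (-2 + 20)) = √(46 + 18) = √64 = 8)
x(209) - n(-7)*v = 2*209 - (-22)*8 = 418 - 1*(-176) = 418 + 176 = 594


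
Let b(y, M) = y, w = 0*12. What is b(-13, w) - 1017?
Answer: -1030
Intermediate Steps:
w = 0
b(-13, w) - 1017 = -13 - 1017 = -1030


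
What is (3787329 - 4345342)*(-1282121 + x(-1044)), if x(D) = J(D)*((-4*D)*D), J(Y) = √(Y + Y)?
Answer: 715440185573 + 14596762972032*I*√58 ≈ 7.1544e+11 + 1.1117e+14*I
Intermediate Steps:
J(Y) = √2*√Y (J(Y) = √(2*Y) = √2*√Y)
x(D) = -4*√2*D^(5/2) (x(D) = (√2*√D)*((-4*D)*D) = (√2*√D)*(-4*D²) = -4*√2*D^(5/2))
(3787329 - 4345342)*(-1282121 + x(-1044)) = (3787329 - 4345342)*(-1282121 - 4*√2*(-1044)^(5/2)) = -558013*(-1282121 - 4*√2*6539616*I*√29) = -558013*(-1282121 - 26158464*I*√58) = 715440185573 + 14596762972032*I*√58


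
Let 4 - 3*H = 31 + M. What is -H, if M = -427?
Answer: -400/3 ≈ -133.33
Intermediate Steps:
H = 400/3 (H = 4/3 - (31 - 427)/3 = 4/3 - 1/3*(-396) = 4/3 + 132 = 400/3 ≈ 133.33)
-H = -1*400/3 = -400/3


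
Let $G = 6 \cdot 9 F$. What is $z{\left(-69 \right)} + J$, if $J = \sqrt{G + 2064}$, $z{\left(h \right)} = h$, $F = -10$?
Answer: $-69 + 2 \sqrt{381} \approx -29.962$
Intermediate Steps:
$G = -540$ ($G = 6 \cdot 9 \left(-10\right) = 54 \left(-10\right) = -540$)
$J = 2 \sqrt{381}$ ($J = \sqrt{-540 + 2064} = \sqrt{1524} = 2 \sqrt{381} \approx 39.038$)
$z{\left(-69 \right)} + J = -69 + 2 \sqrt{381}$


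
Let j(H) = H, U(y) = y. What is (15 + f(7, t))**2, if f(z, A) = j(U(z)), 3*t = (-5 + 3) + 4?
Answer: 484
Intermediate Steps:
t = 2/3 (t = ((-5 + 3) + 4)/3 = (-2 + 4)/3 = (1/3)*2 = 2/3 ≈ 0.66667)
f(z, A) = z
(15 + f(7, t))**2 = (15 + 7)**2 = 22**2 = 484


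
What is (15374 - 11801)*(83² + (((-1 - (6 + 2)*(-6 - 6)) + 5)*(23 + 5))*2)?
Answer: 44623197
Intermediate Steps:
(15374 - 11801)*(83² + (((-1 - (6 + 2)*(-6 - 6)) + 5)*(23 + 5))*2) = 3573*(6889 + (((-1 - 8*(-12)) + 5)*28)*2) = 3573*(6889 + (((-1 - 1*(-96)) + 5)*28)*2) = 3573*(6889 + (((-1 + 96) + 5)*28)*2) = 3573*(6889 + ((95 + 5)*28)*2) = 3573*(6889 + (100*28)*2) = 3573*(6889 + 2800*2) = 3573*(6889 + 5600) = 3573*12489 = 44623197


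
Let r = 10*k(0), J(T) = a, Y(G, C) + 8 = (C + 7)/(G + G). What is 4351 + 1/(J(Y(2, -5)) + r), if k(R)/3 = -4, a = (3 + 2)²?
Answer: 413344/95 ≈ 4351.0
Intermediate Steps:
a = 25 (a = 5² = 25)
k(R) = -12 (k(R) = 3*(-4) = -12)
Y(G, C) = -8 + (7 + C)/(2*G) (Y(G, C) = -8 + (C + 7)/(G + G) = -8 + (7 + C)/((2*G)) = -8 + (7 + C)*(1/(2*G)) = -8 + (7 + C)/(2*G))
J(T) = 25
r = -120 (r = 10*(-12) = -120)
4351 + 1/(J(Y(2, -5)) + r) = 4351 + 1/(25 - 120) = 4351 + 1/(-95) = 4351 - 1/95 = 413344/95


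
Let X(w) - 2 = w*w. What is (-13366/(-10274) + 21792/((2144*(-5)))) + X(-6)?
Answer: 64134518/1720895 ≈ 37.268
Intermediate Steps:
X(w) = 2 + w² (X(w) = 2 + w*w = 2 + w²)
(-13366/(-10274) + 21792/((2144*(-5)))) + X(-6) = (-13366/(-10274) + 21792/((2144*(-5)))) + (2 + (-6)²) = (-13366*(-1/10274) + 21792/(-10720)) + (2 + 36) = (6683/5137 + 21792*(-1/10720)) + 38 = (6683/5137 - 681/335) + 38 = -1259492/1720895 + 38 = 64134518/1720895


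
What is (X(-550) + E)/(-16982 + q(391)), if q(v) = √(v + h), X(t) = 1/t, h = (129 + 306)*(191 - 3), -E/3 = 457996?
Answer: 6416592667891/79284192075 + 755693401*√82171/158568384150 ≈ 82.298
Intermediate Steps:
E = -1373988 (E = -3*457996 = -1373988)
h = 81780 (h = 435*188 = 81780)
q(v) = √(81780 + v) (q(v) = √(v + 81780) = √(81780 + v))
(X(-550) + E)/(-16982 + q(391)) = (1/(-550) - 1373988)/(-16982 + √(81780 + 391)) = (-1/550 - 1373988)/(-16982 + √82171) = -755693401/(550*(-16982 + √82171))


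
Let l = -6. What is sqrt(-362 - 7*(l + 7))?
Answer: 3*I*sqrt(41) ≈ 19.209*I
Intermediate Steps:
sqrt(-362 - 7*(l + 7)) = sqrt(-362 - 7*(-6 + 7)) = sqrt(-362 - 7*1) = sqrt(-362 - 7) = sqrt(-369) = 3*I*sqrt(41)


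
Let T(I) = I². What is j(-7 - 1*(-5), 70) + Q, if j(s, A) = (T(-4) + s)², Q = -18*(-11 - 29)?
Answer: 916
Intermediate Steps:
Q = 720 (Q = -18*(-40) = 720)
j(s, A) = (16 + s)² (j(s, A) = ((-4)² + s)² = (16 + s)²)
j(-7 - 1*(-5), 70) + Q = (16 + (-7 - 1*(-5)))² + 720 = (16 + (-7 + 5))² + 720 = (16 - 2)² + 720 = 14² + 720 = 196 + 720 = 916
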